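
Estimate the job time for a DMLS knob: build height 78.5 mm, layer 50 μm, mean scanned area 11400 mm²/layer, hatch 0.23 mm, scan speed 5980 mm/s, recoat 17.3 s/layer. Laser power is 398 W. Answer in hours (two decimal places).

11.16 hours

Number of layers: 78.5 / 0.05 → 1570 (rounded up).
Scan path per layer = 11400 / 0.23, so 49565.2 mm.
Scan time per layer = 49565.2 / 5980 = 8.2885 s.
Time per layer = 8.2885 + 17.3 = 25.5885 s.
Total: 1570 × 25.5885 s = 40173.945 s → 11.16 hours.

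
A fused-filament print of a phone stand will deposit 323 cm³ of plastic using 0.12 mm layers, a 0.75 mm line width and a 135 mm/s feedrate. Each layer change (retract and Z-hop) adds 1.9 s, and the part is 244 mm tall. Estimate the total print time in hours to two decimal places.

8.46 hours

Bead cross-section = 0.12 × 0.75 = 0.09 mm².
Toolpath length = 323 cm³ / 0.09 mm² = 323000 / 0.09 = 3588888.9 mm.
Time extruding = 3588888.9 / 135 = 26584.4 s.
Layer count = ceil(244 / 0.12) = 2034.
Non-print overhead = 2034 × 1.9 = 3864.6 s.
Altogether 26584.4 + 3864.6 = 30449 s, i.e. 8.46 hours.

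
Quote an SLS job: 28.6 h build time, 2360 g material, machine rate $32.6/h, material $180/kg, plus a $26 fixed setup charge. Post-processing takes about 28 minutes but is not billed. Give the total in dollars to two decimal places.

$1383.16

Machine cost = 32.6 × 28.6 = $932.36.
Material charge = 180 × 2360/1000 = $424.80.
Total = 932.36 + 424.80 + 26 = $1383.16.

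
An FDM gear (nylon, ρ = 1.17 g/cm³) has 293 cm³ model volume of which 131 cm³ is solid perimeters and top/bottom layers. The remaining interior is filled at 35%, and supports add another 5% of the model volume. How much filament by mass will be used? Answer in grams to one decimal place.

Infill region: 293 − 131 → 162 cm³.
Deposited infill: 0.35 × 162 → 56.7 cm³.
Support = 0.05 × 293 = 14.65 cm³.
Total extruded = 131 + 56.7 + 14.65 = 202.35 cm³.
Mass = 202.35 × 1.17 = 236.7495 g.

236.7 g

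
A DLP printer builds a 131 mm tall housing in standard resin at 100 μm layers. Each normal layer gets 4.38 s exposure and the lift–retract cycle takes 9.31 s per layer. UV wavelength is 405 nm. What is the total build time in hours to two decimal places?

Layers = ⌈131/0.1⌉ = 1310.
Per-layer time = 4.38 + 9.31, so 13.69 s.
Build time: 1310 × 13.69 s = 17933.9 s, i.e. 4.98 hours.

4.98 hours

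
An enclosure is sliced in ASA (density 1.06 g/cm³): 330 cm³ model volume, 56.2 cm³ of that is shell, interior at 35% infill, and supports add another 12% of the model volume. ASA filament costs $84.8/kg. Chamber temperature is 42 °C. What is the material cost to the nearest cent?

$17.23

Volume inside the shell: 330 − 56.2 → 273.8 cm³.
Infill volume: 0.35 × 273.8 → 95.83 cm³.
Support = 0.12 × 330 = 39.6 cm³.
Deposited volume: 56.2 + 95.83 + 39.6 → 191.63 cm³.
Mass: 191.63 × 1.06 → 203.1278 g.
Cost = 203.1278 g / 1000 × $84.8/kg = $17.23.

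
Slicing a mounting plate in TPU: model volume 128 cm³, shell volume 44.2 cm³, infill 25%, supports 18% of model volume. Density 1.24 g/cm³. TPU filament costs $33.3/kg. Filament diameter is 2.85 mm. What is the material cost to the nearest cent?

$3.64

Interior volume: 128 − 44.2 → 83.8 cm³.
Infill volume = 0.25 × 83.8, so 20.95 cm³.
Support = 0.18 × 128 = 23.04 cm³.
Deposited volume: 44.2 + 20.95 + 23.04 → 88.19 cm³.
Mass = 88.19 × 1.24 = 109.3556 g.
At $33.3/kg: 109.3556/1000 × 33.3 = $3.64.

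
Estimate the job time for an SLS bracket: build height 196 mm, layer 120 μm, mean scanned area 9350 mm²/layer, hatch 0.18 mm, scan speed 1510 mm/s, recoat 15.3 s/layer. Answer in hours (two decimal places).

22.56 hours

Layers = ⌈196/0.12⌉ = 1634.
Per-layer scan distance = 9350 / 0.18 = 51944.4 mm.
Per-layer scan time = 51944.4 / 1510 = 34.4003 s.
Per-layer time: 34.4003 + 15.3 → 49.7003 s.
1634 layers × 49.7003 s/layer = 81210.2902 s, i.e. 22.56 hours.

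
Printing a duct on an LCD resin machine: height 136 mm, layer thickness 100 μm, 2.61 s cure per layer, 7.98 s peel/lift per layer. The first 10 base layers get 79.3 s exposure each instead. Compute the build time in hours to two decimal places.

Number of layers: 136 / 0.1 → 1360 (rounded up).
Base layers = 10 × (79.3 + 7.98) = 872.8 s.
Regular layers: 1350 × (2.61 + 7.98) → 14296.5 s.
Total = 872.8 + 14296.5 = 15169.3 s = 4.21 hours.

4.21 hours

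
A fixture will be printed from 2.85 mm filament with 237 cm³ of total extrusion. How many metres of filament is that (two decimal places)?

37.15 m

Filament cross-section = π × (2.85/2)² = 6.3794 mm².
Length = 237 cm³ / 6.3794 mm² = 237000 / 6.3794 = 37150.83 mm = 37.15 m.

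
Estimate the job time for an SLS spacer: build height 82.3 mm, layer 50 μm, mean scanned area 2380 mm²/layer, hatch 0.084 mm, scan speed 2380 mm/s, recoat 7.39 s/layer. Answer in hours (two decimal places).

8.82 hours

Number of layers: 82.3 / 0.05 → 1646 (rounded up).
Per-layer scan distance: 2380 / 0.084 → 28333.3 mm.
Per-layer scan time = 28333.3 / 2380, so 11.9047 s.
Per-layer time: 11.9047 + 7.39 → 19.2947 s.
1646 layers × 19.2947 s/layer = 31759.0762 s, i.e. 8.82 hours.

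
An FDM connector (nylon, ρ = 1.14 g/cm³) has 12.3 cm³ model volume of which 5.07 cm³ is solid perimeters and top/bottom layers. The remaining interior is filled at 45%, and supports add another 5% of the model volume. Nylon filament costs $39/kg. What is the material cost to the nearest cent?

Interior volume: 12.3 − 5.07 → 7.23 cm³.
Deposited infill = 0.45 × 7.23 = 3.2535 cm³.
Support = 0.05 × 12.3, so 0.615 cm³.
Total extruded = 5.07 + 3.2535 + 0.615, so 8.9385 cm³.
Mass = 8.9385 × 1.14, so 10.18989 g.
At $39/kg: 10.18989/1000 × 39 = $0.40.

$0.40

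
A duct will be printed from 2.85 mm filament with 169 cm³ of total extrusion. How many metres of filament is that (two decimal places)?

26.49 m

A = π r² = π × 1.425² = 6.3794 mm².
L = 169000 mm³ / 6.3794 mm² = 26491.52 mm, i.e. 26.49 m.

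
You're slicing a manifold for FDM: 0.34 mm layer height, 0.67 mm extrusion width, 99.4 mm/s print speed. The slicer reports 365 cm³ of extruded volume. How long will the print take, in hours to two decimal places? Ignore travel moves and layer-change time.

Line area = 0.34 × 0.67 = 0.2278 mm².
Total extruded path = 365000/0.2278 = 1602282.7 mm.
Print-move time = 1602282.7 / 99.4, so 16119.5 s.
That's 16119.5 s → 4.48 hours.

4.48 hours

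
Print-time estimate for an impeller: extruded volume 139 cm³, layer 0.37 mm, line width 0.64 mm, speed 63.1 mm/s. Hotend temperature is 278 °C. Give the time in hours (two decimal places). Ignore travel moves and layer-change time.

2.58 hours

Bead cross-section = 0.37 × 0.64, so 0.2368 mm².
Path length: 139000 mm³ / 0.2368 mm² → 586993.2 mm.
Extrusion time = 586993.2 / 63.1, so 9302.6 s.
9302.6 s = 2.58 hours.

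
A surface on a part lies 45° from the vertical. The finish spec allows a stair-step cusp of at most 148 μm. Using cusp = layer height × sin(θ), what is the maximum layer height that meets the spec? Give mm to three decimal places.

0.209 mm

Layer height = cusp / sin(45°) = 0.148 / 0.7071 = 0.209 mm.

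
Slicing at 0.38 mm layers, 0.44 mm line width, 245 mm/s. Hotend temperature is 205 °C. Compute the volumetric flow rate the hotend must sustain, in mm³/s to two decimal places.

Extrusion cross-section: 0.38 × 0.44 → 0.1672 mm².
Q = v·A = 245 × 0.1672 = 40.96 mm³/s.

40.96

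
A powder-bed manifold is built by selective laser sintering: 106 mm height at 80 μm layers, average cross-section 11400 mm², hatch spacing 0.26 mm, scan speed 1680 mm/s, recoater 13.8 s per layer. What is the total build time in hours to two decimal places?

Layer count = ceil(106 / 0.08) = 1325.
Per-layer scan distance: 11400 / 0.26 → 43846.2 mm.
Scan time per layer = 43846.2 / 1680 = 26.0989 s.
Time per layer = 26.0989 + 13.8 = 39.8989 s.
Build time = 1325 × 39.8989 = 52866.0425 s = 14.69 hours.

14.69 hours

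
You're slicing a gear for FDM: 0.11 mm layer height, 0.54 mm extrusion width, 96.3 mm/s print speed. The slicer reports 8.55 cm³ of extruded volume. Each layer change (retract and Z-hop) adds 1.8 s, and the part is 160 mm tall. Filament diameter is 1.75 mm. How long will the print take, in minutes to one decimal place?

Extrusion cross-section = 0.11 × 0.54 = 0.0594 mm².
Path length: 8550 mm³ / 0.0594 mm² → 143939.4 mm.
Extrusion time = 143939.4 / 96.3 = 1494.7 s.
Layers = ⌈160/0.11⌉ = 1455.
Z-hop total = 1455 × 1.8 = 2619 s.
Total = 1494.7 + 2619 = 4113.7 s = 68.6 minutes.

68.6 minutes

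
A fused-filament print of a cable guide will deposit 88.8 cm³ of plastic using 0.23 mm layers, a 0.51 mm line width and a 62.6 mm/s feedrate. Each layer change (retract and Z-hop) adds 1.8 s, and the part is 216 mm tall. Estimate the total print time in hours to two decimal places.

Extrusion cross-section: 0.23 × 0.51 → 0.1173 mm².
Toolpath length = 88.8 cm³ / 0.1173 mm² = 88800 / 0.1173 = 757033.2 mm.
Print-move time = 757033.2 / 62.6, so 12093.2 s.
Layer count = ceil(216 / 0.23) = 940.
Layer-change overhead: 940 × 1.8 → 1692 s.
Altogether 12093.2 + 1692 = 13785.2 s, i.e. 3.83 hours.

3.83 hours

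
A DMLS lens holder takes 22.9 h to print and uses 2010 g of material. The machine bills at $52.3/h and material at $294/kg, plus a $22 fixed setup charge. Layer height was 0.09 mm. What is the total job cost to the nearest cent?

Time charge: 52.3 × 22.9 → $1197.67.
Material charge = 294 × 2010/1000 = $590.94.
Adding setup: 1197.67 + 590.94 + 22 → $1810.61.

$1810.61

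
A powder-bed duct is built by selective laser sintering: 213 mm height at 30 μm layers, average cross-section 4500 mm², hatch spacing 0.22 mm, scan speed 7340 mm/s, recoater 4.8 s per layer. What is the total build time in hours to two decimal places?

Number of layers: 213 / 0.03 → 7100 (rounded up).
Scan path per layer = 4500 / 0.22 = 20454.5 mm.
Laser time per layer = 20454.5 / 7340, so 2.7867 s.
Per-layer time = 2.7867 + 4.8 = 7.5867 s.
Build time = 7100 × 7.5867 = 53865.57 s = 14.96 hours.

14.96 hours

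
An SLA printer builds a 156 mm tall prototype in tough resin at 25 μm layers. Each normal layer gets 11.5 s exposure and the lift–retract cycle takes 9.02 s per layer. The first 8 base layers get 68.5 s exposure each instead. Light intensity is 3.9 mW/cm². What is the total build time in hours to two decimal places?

Number of layers: 156 / 0.025 → 6240 (rounded up).
Base layers = 8 × (68.5 + 9.02), so 620.16 s.
Remaining layers = 6232 × (11.5 + 9.02), so 127880.64 s.
Total = 620.16 + 127880.64 = 128500.8 s = 35.69 hours.

35.69 hours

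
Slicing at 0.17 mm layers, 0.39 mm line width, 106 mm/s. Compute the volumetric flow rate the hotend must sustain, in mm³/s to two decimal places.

7.03

Extrusion cross-section = 0.17 × 0.39, so 0.0663 mm².
Q = v·A = 106 × 0.0663 = 7.03 mm³/s.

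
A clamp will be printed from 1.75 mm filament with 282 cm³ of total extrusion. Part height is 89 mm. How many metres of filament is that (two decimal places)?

Cross-section of 1.75 mm filament: π·(1.75/2)² = 2.4053 mm².
L = 282000 mm³ / 2.4053 mm² = 117241.09 mm, i.e. 117.24 m.

117.24 m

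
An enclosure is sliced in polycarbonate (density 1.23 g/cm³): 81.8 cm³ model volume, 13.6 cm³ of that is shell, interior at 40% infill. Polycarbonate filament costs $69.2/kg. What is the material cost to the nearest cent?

$3.48

Volume inside the shell = 81.8 − 13.6 = 68.2 cm³.
Deposited infill: 0.40 × 68.2 → 27.28 cm³.
Total printed volume: 13.6 + 27.28 → 40.88 cm³.
Mass: 40.88 × 1.23 → 50.2824 g.
At $69.2/kg: 50.2824/1000 × 69.2 = $3.48.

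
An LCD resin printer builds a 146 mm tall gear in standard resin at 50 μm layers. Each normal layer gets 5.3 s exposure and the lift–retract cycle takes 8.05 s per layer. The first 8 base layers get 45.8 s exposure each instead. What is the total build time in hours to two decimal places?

Number of layers: 146 / 0.05 → 2920 (rounded up).
Burn-in layers = 8 × (45.8 + 8.05) = 430.8 s.
Normal layers = 2912 × (5.3 + 8.05) = 38875.2 s.
Sum: 430.8 + 38875.2 = 39306 s → 10.92 hours.

10.92 hours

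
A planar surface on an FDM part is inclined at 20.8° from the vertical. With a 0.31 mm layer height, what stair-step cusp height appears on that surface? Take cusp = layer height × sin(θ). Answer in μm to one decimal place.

h_c = t·sin θ = 0.31 × 0.3551 = 0.110081 mm (110.1 μm).

110.1 μm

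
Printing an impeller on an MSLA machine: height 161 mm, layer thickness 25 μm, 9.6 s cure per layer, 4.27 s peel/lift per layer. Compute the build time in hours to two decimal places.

Layer count = ceil(161 / 0.025) = 6440.
Per-layer time = 9.6 + 4.27 = 13.87 s.
Total = 6440 × 13.87 = 89322.8 s = 24.81 hours.

24.81 hours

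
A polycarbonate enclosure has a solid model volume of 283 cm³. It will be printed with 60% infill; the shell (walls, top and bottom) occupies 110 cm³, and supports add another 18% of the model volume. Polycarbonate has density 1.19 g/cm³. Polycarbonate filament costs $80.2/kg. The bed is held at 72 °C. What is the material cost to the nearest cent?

$25.27

Interior volume = 283 − 110 = 173 cm³.
Deposited infill = 0.60 × 173, so 103.8 cm³.
Support: 0.18 × 283 → 50.94 cm³.
Total extruded: 110 + 103.8 + 50.94 → 264.74 cm³.
Mass = 264.74 × 1.19, so 315.0406 g.
Cost = 315.0406 g / 1000 × $80.2/kg = $25.27.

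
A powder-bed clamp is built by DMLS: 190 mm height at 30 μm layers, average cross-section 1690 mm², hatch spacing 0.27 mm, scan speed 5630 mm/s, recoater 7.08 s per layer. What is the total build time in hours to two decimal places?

14.41 hours

Layer count = ceil(190 / 0.03) = 6334.
Hatch length per layer = 1690 / 0.27 = 6259.3 mm.
Scan time per layer = 6259.3 / 5630, so 1.1118 s.
Layer cycle = 1.1118 + 7.08 = 8.1918 s.
Build time = 6334 × 8.1918 = 51886.8612 s = 14.41 hours.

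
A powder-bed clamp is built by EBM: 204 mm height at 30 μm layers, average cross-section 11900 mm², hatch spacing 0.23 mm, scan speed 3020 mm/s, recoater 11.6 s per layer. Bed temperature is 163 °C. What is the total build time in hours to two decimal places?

Layers = ⌈204/0.03⌉ = 6800.
Scan path per layer = 11900 / 0.23, so 51739.1 mm.
Scan time per layer = 51739.1 / 3020 = 17.1322 s.
Layer cycle = 17.1322 + 11.6 = 28.7322 s.
Total: 6800 × 28.7322 s = 195378.96 s → 54.27 hours.

54.27 hours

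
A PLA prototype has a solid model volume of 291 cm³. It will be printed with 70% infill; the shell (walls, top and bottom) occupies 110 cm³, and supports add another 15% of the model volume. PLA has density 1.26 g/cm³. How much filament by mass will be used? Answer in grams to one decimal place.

353.2 g

Interior volume = 291 − 110, so 181 cm³.
Deposited infill = 0.70 × 181 = 126.7 cm³.
Support = 0.15 × 291, so 43.65 cm³.
Total extruded = 110 + 126.7 + 43.65, so 280.35 cm³.
Mass = 280.35 × 1.26, so 353.241 g.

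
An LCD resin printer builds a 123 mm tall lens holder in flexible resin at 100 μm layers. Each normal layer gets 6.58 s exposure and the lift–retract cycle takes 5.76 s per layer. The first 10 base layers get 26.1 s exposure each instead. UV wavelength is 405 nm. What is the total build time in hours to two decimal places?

Number of layers: 123 / 0.1 → 1230 (rounded up).
Bottom layers = 10 × (26.1 + 5.76) = 318.6 s.
Remaining layers = 1220 × (6.58 + 5.76), so 15054.8 s.
Total = 318.6 + 15054.8 = 15373.4 s = 4.27 hours.

4.27 hours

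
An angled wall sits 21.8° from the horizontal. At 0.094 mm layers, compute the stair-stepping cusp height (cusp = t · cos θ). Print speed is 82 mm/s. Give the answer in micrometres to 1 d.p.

cos(21.8°) = 0.9285, so cusp = 0.094 × 0.9285 = 0.087279 mm → 87.3 μm.

87.3 μm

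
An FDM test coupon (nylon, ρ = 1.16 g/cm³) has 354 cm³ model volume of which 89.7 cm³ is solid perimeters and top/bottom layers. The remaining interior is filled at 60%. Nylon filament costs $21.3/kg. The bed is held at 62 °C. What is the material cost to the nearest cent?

$6.13

Volume inside the shell: 354 − 89.7 → 264.3 cm³.
Deposited infill = 0.60 × 264.3, so 158.58 cm³.
Total printed volume = 89.7 + 158.58 = 248.28 cm³.
Mass = 248.28 × 1.16 = 288.0048 g.
At $21.3/kg: 288.0048/1000 × 21.3 = $6.13.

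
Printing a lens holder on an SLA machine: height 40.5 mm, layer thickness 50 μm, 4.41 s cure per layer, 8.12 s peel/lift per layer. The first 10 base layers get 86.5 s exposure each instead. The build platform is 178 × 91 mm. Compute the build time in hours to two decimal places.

3.05 hours

Layer count = ceil(40.5 / 0.05) = 810.
Bottom layers = 10 × (86.5 + 8.12) = 946.2 s.
Remaining layers = 800 × (4.41 + 8.12), so 10024 s.
Sum: 946.2 + 10024 = 10970.2 s → 3.05 hours.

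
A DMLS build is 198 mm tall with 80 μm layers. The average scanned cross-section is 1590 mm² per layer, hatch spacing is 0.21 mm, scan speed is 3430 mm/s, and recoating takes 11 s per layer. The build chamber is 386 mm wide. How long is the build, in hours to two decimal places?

Number of layers: 198 / 0.08 → 2475 (rounded up).
Per-layer scan distance: 1590 / 0.21 → 7571.4 mm.
Per-layer scan time = 7571.4 / 3430 = 2.2074 s.
Time per layer = 2.2074 + 11 = 13.2074 s.
Build time = 2475 × 13.2074 = 32688.315 s = 9.08 hours.

9.08 hours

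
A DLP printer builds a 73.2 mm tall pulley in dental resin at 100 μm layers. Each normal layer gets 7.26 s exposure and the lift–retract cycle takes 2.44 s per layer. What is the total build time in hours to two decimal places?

Number of layers: 73.2 / 0.1 → 732 (rounded up).
Each layer takes = 7.26 + 2.44, so 9.7 s.
Total = 732 × 9.7 = 7100.4 s = 1.97 hours.

1.97 hours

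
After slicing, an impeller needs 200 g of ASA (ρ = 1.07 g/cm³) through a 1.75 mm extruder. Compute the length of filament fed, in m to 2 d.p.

Volume = 200 g / 1.07 g·cm⁻³ = 186.9159 cm³ = 186915.9 mm³.
Cross-section of 1.75 mm filament: π·(1.75/2)² = 2.4053 mm².
Length = 186915.9 / 2.4053 = 77710.02 mm = 77.71 m.

77.71 m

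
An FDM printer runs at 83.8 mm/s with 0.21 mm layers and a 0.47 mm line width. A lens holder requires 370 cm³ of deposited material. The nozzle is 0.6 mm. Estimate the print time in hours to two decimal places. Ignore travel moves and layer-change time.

Bead cross-section: 0.21 × 0.47 → 0.0987 mm².
Toolpath length = 370 cm³ / 0.0987 mm² = 370000 / 0.0987 = 3748733.5 mm.
Extrusion time = 3748733.5 / 83.8 = 44734.3 s.
Converting: 44734.3 s = 12.43 hours.

12.43 hours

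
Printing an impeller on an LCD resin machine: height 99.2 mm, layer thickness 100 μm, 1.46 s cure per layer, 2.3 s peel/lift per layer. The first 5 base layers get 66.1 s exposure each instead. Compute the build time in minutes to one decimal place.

67.6 minutes

Layers = ⌈99.2/0.1⌉ = 992.
Bottom layers = 5 × (66.1 + 2.3), so 342 s.
Normal layers: 987 × (1.46 + 2.3) → 3711.12 s.
Sum: 342 + 3711.12 = 4053.12 s → 67.6 minutes.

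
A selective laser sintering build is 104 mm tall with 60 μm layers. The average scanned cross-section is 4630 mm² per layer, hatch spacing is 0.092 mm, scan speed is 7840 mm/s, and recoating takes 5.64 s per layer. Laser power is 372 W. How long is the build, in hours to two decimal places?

Layers = ⌈104/0.06⌉ = 1734.
Per-layer scan distance: 4630 / 0.092 → 50326.1 mm.
Laser time per layer = 50326.1 / 7840 = 6.4191 s.
Time per layer = 6.4191 + 5.64 = 12.0591 s.
Build time = 1734 × 12.0591 = 20910.4794 s = 5.81 hours.

5.81 hours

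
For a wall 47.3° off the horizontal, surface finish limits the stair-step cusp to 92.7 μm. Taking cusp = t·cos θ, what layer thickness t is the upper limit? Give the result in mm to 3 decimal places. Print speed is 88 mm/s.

0.137 mm

t = h_c / cos θ = 0.0927 / 0.6782 = 0.137 mm.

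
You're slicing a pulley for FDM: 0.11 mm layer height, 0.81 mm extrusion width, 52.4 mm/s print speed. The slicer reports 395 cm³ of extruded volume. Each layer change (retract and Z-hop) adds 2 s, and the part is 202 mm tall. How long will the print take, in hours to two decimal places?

Extrusion cross-section: 0.11 × 0.81 → 0.0891 mm².
Path length: 395000 mm³ / 0.0891 mm² → 4433221.1 mm.
Print-move time: 4433221.1 / 52.4 → 84603.5 s.
Layers = ⌈202/0.11⌉ = 1837.
Non-print overhead = 1837 × 2 = 3674 s.
Altogether 84603.5 + 3674 = 88277.5 s, i.e. 24.52 hours.

24.52 hours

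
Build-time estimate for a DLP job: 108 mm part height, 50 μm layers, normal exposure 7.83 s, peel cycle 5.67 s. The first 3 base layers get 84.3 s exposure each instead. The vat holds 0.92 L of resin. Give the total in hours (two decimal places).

Layer count = ceil(108 / 0.05) = 2160.
Bottom layers = 3 × (84.3 + 5.67), so 269.91 s.
Regular layers: 2157 × (7.83 + 5.67) → 29119.5 s.
Total = 269.91 + 29119.5 = 29389.41 s = 8.16 hours.

8.16 hours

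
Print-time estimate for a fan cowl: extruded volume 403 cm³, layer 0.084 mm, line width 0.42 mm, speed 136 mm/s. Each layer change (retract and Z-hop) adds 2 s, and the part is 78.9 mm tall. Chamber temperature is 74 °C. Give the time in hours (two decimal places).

Line area = 0.084 × 0.42 = 0.03528 mm².
Path length: 403000 mm³ / 0.03528 mm² → 11422902.5 mm.
Time extruding: 11422902.5 / 136 → 83991.9 s.
Layers = ⌈78.9/0.084⌉ = 940.
Layer-change overhead = 940 × 2, so 1880 s.
Altogether 83991.9 + 1880 = 85871.9 s, i.e. 23.85 hours.

23.85 hours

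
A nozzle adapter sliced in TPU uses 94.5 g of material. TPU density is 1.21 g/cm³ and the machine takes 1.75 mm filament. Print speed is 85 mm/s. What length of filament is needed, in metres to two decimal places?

32.47 m

Extruded volume: 94.5/1.21 = 78.0992 cm³ (78099.2 mm³).
A = π r² = π × 0.875² = 2.4053 mm².
Length = 78099.2 / 2.4053 = 32469.63 mm = 32.47 m.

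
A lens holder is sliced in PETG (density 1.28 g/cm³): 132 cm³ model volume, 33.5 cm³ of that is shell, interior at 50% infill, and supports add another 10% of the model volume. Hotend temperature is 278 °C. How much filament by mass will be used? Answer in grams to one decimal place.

Volume inside the shell = 132 − 33.5, so 98.5 cm³.
Infill volume: 0.50 × 98.5 → 49.25 cm³.
Support: 0.10 × 132 → 13.2 cm³.
Total printed volume: 33.5 + 49.25 + 13.2 → 95.95 cm³.
Mass: 95.95 × 1.28 → 122.816 g.

122.8 g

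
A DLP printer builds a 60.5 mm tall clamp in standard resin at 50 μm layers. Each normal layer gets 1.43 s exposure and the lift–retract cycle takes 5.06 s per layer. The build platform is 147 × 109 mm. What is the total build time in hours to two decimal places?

Layer count = ceil(60.5 / 0.05) = 1210.
Per-layer time: 1.43 + 5.06 → 6.49 s.
Build time: 1210 × 6.49 s = 7852.9 s, i.e. 2.18 hours.

2.18 hours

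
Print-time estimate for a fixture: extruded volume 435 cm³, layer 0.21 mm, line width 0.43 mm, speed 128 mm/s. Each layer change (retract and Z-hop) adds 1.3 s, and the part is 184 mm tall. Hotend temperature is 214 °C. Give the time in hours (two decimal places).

10.77 hours

Extrusion cross-section = 0.21 × 0.43, so 0.0903 mm².
Total extruded path = 435000/0.0903 = 4817275.7 mm.
Print-move time = 4817275.7 / 128 = 37635 s.
Number of layers: 184 / 0.21 → 877 (rounded up).
Layer-change overhead: 877 × 1.3 → 1140.1 s.
Total = 37635 + 1140.1 = 38775.1 s = 10.77 hours.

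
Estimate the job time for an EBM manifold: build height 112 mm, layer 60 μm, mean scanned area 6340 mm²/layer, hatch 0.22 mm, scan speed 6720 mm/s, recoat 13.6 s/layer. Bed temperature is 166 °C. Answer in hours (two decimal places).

9.28 hours

Layers = ⌈112/0.06⌉ = 1867.
Hatch length per layer = 6340 / 0.22, so 28818.2 mm.
Scan time per layer = 28818.2 / 6720 = 4.2884 s.
Time per layer = 4.2884 + 13.6 = 17.8884 s.
1867 layers × 17.8884 s/layer = 33397.6428 s, i.e. 9.28 hours.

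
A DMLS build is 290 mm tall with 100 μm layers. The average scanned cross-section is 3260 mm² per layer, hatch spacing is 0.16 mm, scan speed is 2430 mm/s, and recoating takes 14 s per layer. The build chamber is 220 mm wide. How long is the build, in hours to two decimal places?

18.03 hours

Layers = ⌈290/0.1⌉ = 2900.
Hatch length per layer = 3260 / 0.16 = 20375 mm.
Scan time per layer = 20375 / 2430, so 8.3848 s.
Per-layer time: 8.3848 + 14 → 22.3848 s.
Total: 2900 × 22.3848 s = 64915.92 s → 18.03 hours.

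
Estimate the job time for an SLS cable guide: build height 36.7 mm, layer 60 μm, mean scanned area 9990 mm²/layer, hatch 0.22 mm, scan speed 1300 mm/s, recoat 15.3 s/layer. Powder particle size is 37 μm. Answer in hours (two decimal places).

8.54 hours

Layer count = ceil(36.7 / 0.06) = 612.
Hatch length per layer = 9990 / 0.22 = 45409.1 mm.
Per-layer scan time = 45409.1 / 1300, so 34.9301 s.
Layer cycle = 34.9301 + 15.3 = 50.2301 s.
Build time = 612 × 50.2301 = 30740.8212 s = 8.54 hours.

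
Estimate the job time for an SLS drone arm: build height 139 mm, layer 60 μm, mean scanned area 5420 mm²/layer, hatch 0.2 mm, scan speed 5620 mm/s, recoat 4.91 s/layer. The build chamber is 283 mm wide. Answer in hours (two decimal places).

Number of layers: 139 / 0.06 → 2317 (rounded up).
Per-layer scan distance: 5420 / 0.2 → 27100 mm.
Laser time per layer = 27100 / 5620, so 4.8221 s.
Per-layer time = 4.8221 + 4.91, so 9.7321 s.
Build time = 2317 × 9.7321 = 22549.2757 s = 6.26 hours.

6.26 hours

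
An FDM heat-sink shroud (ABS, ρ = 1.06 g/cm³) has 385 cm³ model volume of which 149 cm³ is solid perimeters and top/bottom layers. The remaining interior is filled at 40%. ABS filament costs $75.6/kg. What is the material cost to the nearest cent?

Interior volume = 385 − 149 = 236 cm³.
Infill volume = 0.40 × 236, so 94.4 cm³.
Deposited volume = 149 + 94.4 = 243.4 cm³.
Mass = 243.4 × 1.06 = 258.004 g.
At $75.6/kg: 258.004/1000 × 75.6 = $19.51.

$19.51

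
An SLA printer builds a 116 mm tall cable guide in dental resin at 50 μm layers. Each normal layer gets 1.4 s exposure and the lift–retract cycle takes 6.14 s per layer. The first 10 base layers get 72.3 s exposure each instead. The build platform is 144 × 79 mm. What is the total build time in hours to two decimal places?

5.06 hours

Layers = ⌈116/0.05⌉ = 2320.
Burn-in layers = 10 × (72.3 + 6.14) = 784.4 s.
Remaining layers: 2310 × (1.4 + 6.14) → 17417.4 s.
Total = 784.4 + 17417.4 = 18201.8 s = 5.06 hours.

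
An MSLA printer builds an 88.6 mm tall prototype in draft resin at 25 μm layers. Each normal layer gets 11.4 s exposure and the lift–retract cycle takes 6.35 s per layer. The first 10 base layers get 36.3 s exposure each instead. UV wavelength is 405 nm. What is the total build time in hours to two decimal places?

Layer count = ceil(88.6 / 0.025) = 3544.
Bottom layers: 10 × (36.3 + 6.35) → 426.5 s.
Normal layers = 3534 × (11.4 + 6.35) = 62728.5 s.
Total = 426.5 + 62728.5 = 63155 s = 17.54 hours.

17.54 hours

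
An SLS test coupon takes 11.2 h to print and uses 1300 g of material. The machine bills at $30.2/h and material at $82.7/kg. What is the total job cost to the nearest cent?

Machine cost: 30.2 × 11.2 → $338.24.
Material charge = 82.7 × 1300/1000 = $107.51.
Total = 338.24 + 107.51 = $445.75.

$445.75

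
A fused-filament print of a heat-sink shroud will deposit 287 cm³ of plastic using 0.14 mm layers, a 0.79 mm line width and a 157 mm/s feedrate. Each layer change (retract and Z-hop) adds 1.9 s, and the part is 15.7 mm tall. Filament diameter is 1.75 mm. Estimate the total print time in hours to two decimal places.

Bead cross-section = 0.14 × 0.79, so 0.1106 mm².
Toolpath length = 287 cm³ / 0.1106 mm² = 287000 / 0.1106 = 2594936.7 mm.
Extrusion time: 2594936.7 / 157 → 16528.3 s.
Layer count = ceil(15.7 / 0.14) = 113.
Layer-change overhead: 113 × 1.9 → 214.7 s.
Total = 16528.3 + 214.7 = 16743 s = 4.65 hours.

4.65 hours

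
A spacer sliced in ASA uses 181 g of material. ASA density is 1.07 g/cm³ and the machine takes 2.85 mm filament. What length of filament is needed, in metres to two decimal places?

Extruded volume: 181/1.07 = 169.1589 cm³ (169158.9 mm³).
Cross-section of 2.85 mm filament: π·(2.85/2)² = 6.3794 mm².
Length = 169158.9 / 6.3794 = 26516.43 mm = 26.52 m.

26.52 m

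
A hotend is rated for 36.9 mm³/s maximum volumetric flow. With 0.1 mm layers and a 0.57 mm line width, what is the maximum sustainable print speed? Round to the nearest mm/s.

Extrusion cross-section = 0.1 × 0.57 = 0.057 mm².
v_max = Q/A = 36.9/0.057 = 647.37 mm/s → 647 mm/s.

647 mm/s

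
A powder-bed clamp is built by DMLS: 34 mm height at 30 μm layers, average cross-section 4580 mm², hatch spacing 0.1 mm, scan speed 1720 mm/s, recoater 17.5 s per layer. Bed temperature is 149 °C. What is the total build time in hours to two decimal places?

13.90 hours

Layers = ⌈34/0.03⌉ = 1134.
Per-layer scan distance = 4580 / 0.1, so 45800 mm.
Scan time per layer = 45800 / 1720, so 26.6279 s.
Layer cycle = 26.6279 + 17.5 = 44.1279 s.
Build time = 1134 × 44.1279 = 50041.0386 s = 13.90 hours.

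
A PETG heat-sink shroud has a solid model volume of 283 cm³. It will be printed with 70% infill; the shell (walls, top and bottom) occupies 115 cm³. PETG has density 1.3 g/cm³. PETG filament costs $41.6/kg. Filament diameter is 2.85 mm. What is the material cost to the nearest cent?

$12.58

Volume inside the shell = 283 − 115 = 168 cm³.
Infill volume = 0.70 × 168, so 117.6 cm³.
Deposited volume: 115 + 117.6 → 232.6 cm³.
Mass = 232.6 × 1.3 = 302.38 g.
At $41.6/kg: 302.38/1000 × 41.6 = $12.58.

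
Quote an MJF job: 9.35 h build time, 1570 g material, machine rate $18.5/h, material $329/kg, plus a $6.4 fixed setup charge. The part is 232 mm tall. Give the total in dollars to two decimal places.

$695.91

Time charge = 18.5 × 9.35 = $172.975.
Material charge: 329 × 1570/1000 → $516.53.
Total = 172.975 + 516.53 + 6.4 = 695.905 ≈ $695.91.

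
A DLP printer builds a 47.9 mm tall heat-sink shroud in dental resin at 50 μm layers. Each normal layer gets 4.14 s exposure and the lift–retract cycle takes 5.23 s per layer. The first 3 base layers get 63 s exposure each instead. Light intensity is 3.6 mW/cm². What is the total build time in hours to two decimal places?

Layer count = ceil(47.9 / 0.05) = 958.
Base layers = 3 × (63 + 5.23) = 204.69 s.
Normal layers: 955 × (4.14 + 5.23) → 8948.35 s.
Sum: 204.69 + 8948.35 = 9153.04 s → 2.54 hours.

2.54 hours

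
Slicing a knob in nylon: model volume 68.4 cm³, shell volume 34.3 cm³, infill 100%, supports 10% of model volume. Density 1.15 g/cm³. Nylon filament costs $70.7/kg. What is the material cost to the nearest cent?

$6.12

Volume inside the shell = 68.4 − 34.3, so 34.1 cm³.
Infill deposited = 1.00 × 34.1 = 34.1 cm³.
Support: 0.10 × 68.4 → 6.84 cm³.
Total printed volume = 34.3 + 34.1 + 6.84, so 75.24 cm³.
Mass = 75.24 × 1.15 = 86.526 g.
At $70.7/kg: 86.526/1000 × 70.7 = $6.12.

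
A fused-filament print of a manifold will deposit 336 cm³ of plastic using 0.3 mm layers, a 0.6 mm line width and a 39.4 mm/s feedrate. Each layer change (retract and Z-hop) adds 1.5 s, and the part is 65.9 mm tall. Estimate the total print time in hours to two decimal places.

Bead cross-section = 0.3 × 0.6 = 0.18 mm².
Path length: 336000 mm³ / 0.18 mm² → 1866666.7 mm.
Time extruding = 1866666.7 / 39.4 = 47377.3 s.
Layer count = ceil(65.9 / 0.3) = 220.
Layer-change overhead = 220 × 1.5 = 330 s.
Total = 47377.3 + 330 = 47707.3 s = 13.25 hours.

13.25 hours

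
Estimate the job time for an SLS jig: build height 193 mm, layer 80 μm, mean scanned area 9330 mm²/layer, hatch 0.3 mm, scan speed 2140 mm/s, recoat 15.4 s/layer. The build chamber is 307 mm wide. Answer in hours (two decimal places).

Layers = ⌈193/0.08⌉ = 2413.
Hatch length per layer = 9330 / 0.3 = 31100 mm.
Scan time per layer = 31100 / 2140, so 14.5327 s.
Per-layer time = 14.5327 + 15.4, so 29.9327 s.
Total: 2413 × 29.9327 s = 72227.6051 s → 20.06 hours.

20.06 hours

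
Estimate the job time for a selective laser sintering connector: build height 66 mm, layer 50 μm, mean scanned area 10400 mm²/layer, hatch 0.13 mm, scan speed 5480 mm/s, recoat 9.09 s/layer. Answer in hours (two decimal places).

8.69 hours

Number of layers: 66 / 0.05 → 1320 (rounded up).
Hatch length per layer: 10400 / 0.13 → 80000 mm.
Scan time per layer: 80000 / 5480 → 14.5985 s.
Layer cycle = 14.5985 + 9.09, so 23.6885 s.
1320 layers × 23.6885 s/layer = 31268.82 s, i.e. 8.69 hours.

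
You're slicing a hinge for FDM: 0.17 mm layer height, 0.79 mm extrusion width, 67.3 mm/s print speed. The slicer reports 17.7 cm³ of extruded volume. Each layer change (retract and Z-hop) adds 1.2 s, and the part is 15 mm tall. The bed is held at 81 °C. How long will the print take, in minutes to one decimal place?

34.4 minutes

Bead cross-section = 0.17 × 0.79 = 0.1343 mm².
Path length: 17700 mm³ / 0.1343 mm² → 131794.5 mm.
Print-move time = 131794.5 / 67.3 = 1958.3 s.
Layer count = ceil(15 / 0.17) = 89.
Z-hop total = 89 × 1.2 = 106.8 s.
Total = 1958.3 + 106.8 = 2065.1 s = 34.4 minutes.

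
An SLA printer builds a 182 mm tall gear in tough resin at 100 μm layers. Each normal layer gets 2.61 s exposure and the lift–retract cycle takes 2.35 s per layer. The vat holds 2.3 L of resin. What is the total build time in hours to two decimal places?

Layers = ⌈182/0.1⌉ = 1820.
Cycle time = 2.61 + 2.35, so 4.96 s.
Build time: 1820 × 4.96 s = 9027.2 s, i.e. 2.51 hours.

2.51 hours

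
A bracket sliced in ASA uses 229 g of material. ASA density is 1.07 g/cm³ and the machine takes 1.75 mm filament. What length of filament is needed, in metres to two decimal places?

Volume = 229 g / 1.07 g·cm⁻³ = 214.0187 cm³ = 214018.7 mm³.
Filament cross-section = π × (1.75/2)² = 2.4053 mm².
L = V/A = 214018.7/2.4053 = 88977.97 mm → 88.98 m.

88.98 m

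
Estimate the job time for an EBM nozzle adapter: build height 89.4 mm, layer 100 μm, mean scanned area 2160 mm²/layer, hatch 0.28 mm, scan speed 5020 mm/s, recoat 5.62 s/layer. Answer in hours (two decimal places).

Layers = ⌈89.4/0.1⌉ = 894.
Scan path per layer = 2160 / 0.28 = 7714.3 mm.
Beam time per layer: 7714.3 / 5020 → 1.5367 s.
Per-layer time = 1.5367 + 5.62 = 7.1567 s.
Build time = 894 × 7.1567 = 6398.0898 s = 1.78 hours.

1.78 hours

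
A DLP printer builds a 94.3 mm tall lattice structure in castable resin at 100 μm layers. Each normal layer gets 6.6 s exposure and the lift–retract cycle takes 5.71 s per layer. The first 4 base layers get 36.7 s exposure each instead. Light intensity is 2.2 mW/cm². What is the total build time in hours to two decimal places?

Number of layers: 94.3 / 0.1 → 943 (rounded up).
Bottom layers: 4 × (36.7 + 5.71) → 169.64 s.
Regular layers = 939 × (6.6 + 5.71), so 11559.09 s.
Total = 169.64 + 11559.09 = 11728.73 s = 3.26 hours.

3.26 hours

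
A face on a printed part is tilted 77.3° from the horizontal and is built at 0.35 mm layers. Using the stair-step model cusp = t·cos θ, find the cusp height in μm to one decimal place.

h_c = t·cos θ = 0.35 × 0.2198 = 0.07693 mm (76.9 μm).

76.9 μm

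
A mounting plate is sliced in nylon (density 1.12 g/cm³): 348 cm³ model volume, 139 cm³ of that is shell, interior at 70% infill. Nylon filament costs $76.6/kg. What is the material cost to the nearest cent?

$24.48

Volume inside the shell: 348 − 139 → 209 cm³.
Deposited infill = 0.70 × 209 = 146.3 cm³.
Total extruded = 139 + 146.3, so 285.3 cm³.
Mass: 285.3 × 1.12 → 319.536 g.
Cost = 319.536 g / 1000 × $76.6/kg = $24.48.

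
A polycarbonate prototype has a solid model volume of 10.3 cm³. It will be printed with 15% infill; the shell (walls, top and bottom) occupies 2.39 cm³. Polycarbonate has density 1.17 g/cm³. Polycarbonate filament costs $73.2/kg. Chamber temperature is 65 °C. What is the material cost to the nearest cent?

Volume inside the shell = 10.3 − 2.39 = 7.91 cm³.
Infill volume: 0.15 × 7.91 → 1.1865 cm³.
Total printed volume = 2.39 + 1.1865 = 3.5765 cm³.
Mass = 3.5765 × 1.17, so 4.184505 g.
Cost = 4.184505 g / 1000 × $73.2/kg = $0.31.

$0.31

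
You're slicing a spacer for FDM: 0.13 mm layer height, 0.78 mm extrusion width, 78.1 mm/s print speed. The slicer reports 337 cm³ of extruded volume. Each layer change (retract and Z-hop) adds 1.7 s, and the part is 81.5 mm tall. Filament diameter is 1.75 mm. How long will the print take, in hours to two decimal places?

Extrusion cross-section = 0.13 × 0.78, so 0.1014 mm².
Total extruded path = 337000/0.1014 = 3323471.4 mm.
Time extruding = 3323471.4 / 78.1 = 42554.1 s.
Number of layers: 81.5 / 0.13 → 627 (rounded up).
Non-print overhead = 627 × 1.7 = 1065.9 s.
Altogether 42554.1 + 1065.9 = 43620 s, i.e. 12.12 hours.

12.12 hours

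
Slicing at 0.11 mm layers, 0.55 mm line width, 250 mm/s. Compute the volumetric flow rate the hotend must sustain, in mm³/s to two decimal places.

15.13

Extrusion cross-section = 0.11 × 0.55 = 0.0605 mm².
Volumetric flow = 250 × 0.0605 = 15.13 mm³/s.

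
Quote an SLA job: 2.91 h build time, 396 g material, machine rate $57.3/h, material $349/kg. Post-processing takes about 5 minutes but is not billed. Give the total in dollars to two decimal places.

$304.95

Time charge = 57.3 × 2.91, so $166.743.
Feedstock cost = 349 × 396/1000, so $138.204.
Total = 166.743 + 138.204 = 304.947 ≈ $304.95.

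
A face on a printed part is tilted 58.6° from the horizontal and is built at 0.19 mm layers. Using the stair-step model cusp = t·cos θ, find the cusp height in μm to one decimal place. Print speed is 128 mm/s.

Cusp = layer height × cos(58.6°) = 0.19 × 0.5210 = 0.09899 mm = 99.0 μm.

99.0 μm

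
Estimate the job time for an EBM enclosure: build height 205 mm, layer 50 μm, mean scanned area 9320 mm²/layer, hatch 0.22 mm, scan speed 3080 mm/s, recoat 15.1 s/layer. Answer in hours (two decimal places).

32.86 hours

Number of layers: 205 / 0.05 → 4100 (rounded up).
Scan path per layer: 9320 / 0.22 → 42363.6 mm.
Scan time per layer = 42363.6 / 3080, so 13.7544 s.
Per-layer time: 13.7544 + 15.1 → 28.8544 s.
Build time = 4100 × 28.8544 = 118303.04 s = 32.86 hours.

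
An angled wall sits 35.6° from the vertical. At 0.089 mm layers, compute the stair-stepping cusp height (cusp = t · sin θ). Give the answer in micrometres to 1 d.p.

51.8 μm

sin(35.6°) = 0.5821, so cusp = 0.089 × 0.5821 = 0.051807 mm → 51.8 μm.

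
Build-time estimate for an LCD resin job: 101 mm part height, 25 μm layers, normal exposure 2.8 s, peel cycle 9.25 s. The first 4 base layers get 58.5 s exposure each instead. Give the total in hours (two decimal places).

Layers = ⌈101/0.025⌉ = 4040.
Bottom layers = 4 × (58.5 + 9.25), so 271 s.
Remaining layers = 4036 × (2.8 + 9.25), so 48633.8 s.
Sum: 271 + 48633.8 = 48904.8 s → 13.58 hours.

13.58 hours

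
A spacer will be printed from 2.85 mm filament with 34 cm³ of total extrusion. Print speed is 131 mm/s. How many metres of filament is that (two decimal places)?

5.33 m

Filament cross-section = π × (2.85/2)² = 6.3794 mm².
Length = 34 cm³ / 6.3794 mm² = 34000 / 6.3794 = 5329.65 mm = 5.33 m.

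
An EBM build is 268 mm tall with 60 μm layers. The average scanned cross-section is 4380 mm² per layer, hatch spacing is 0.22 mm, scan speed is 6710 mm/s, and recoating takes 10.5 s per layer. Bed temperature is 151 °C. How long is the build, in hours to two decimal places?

16.71 hours

Layer count = ceil(268 / 0.06) = 4467.
Per-layer scan distance = 4380 / 0.22 = 19909.1 mm.
Scan time per layer: 19909.1 / 6710 → 2.9671 s.
Layer cycle = 2.9671 + 10.5, so 13.4671 s.
4467 layers × 13.4671 s/layer = 60157.5357 s, i.e. 16.71 hours.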